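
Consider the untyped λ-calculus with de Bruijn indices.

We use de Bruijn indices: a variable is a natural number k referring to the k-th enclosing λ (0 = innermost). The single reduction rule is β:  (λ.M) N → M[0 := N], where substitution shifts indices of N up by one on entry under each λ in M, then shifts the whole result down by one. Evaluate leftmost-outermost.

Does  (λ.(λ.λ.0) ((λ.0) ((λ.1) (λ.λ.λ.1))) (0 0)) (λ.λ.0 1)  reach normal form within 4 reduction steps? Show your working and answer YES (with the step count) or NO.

  start: (λ.(λ.λ.0) ((λ.0) ((λ.1) (λ.λ.λ.1))) (0 0)) (λ.λ.0 1)
  [1] (λ.λ.0) ((λ.0) ((λ.λ.λ.0 1) (λ.λ.λ.1))) ((λ.λ.0 1) (λ.λ.0 1))
  [2] (λ.0) ((λ.λ.0 1) (λ.λ.0 1))
  [3] (λ.λ.0 1) (λ.λ.0 1)
  [4] λ.0 (λ.λ.0 1)

Answer: YES — reaches normal form λ.0 (λ.λ.0 1) in 4 ≤ 4 steps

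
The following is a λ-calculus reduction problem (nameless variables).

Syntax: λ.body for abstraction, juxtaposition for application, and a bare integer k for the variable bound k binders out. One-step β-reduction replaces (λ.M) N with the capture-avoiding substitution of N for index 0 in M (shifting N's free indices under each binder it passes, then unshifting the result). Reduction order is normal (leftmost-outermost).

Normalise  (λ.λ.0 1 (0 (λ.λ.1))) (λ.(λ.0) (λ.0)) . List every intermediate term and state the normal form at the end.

  start: (λ.λ.0 1 (0 (λ.λ.1))) (λ.(λ.0) (λ.0))
  [1] λ.0 (λ.(λ.0) (λ.0)) (0 (λ.λ.1))
  [2] λ.0 (λ.λ.0) (0 (λ.λ.1))

Answer: normal form = λ.0 (λ.λ.0) (0 (λ.λ.1))  (in 2 steps)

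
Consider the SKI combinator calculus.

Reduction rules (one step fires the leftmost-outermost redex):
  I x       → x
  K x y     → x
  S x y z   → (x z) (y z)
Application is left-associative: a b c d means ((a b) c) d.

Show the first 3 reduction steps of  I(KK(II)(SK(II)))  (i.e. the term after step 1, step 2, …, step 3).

Answer: after 3 steps: K(SKI)

Reduction:
  start: I(KK(II)(SK(II)))
  [1] KK(II)(SK(II))
  [2] K(SK(II))
  [3] K(SKI)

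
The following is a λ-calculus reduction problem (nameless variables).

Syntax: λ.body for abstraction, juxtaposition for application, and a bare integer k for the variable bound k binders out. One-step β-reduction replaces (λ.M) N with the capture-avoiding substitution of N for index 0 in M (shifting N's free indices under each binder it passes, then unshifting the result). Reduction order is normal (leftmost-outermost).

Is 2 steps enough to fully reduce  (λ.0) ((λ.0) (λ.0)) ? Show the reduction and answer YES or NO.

  start: (λ.0) ((λ.0) (λ.0))
  step 1: (λ.0) (λ.0)
  step 2: λ.0

Answer: YES — reaches normal form λ.0 in 2 ≤ 2 steps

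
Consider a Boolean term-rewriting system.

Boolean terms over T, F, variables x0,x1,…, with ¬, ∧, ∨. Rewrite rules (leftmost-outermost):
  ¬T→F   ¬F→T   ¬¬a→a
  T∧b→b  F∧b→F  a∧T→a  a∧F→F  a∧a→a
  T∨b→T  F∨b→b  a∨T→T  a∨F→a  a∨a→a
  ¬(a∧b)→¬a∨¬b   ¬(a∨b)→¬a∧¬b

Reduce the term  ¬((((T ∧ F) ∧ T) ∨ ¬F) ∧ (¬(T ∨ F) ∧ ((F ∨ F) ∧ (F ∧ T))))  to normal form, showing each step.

Answer: normal form = T  (in 15 steps)

Working:
  start: ¬((((T ∧ F) ∧ T) ∨ ¬F) ∧ (¬(T ∨ F) ∧ ((F ∨ F) ∧ (F ∧ T))))
  step 1: ¬(((T ∧ F) ∧ T) ∨ ¬F) ∨ ¬(¬(T ∨ F) ∧ ((F ∨ F) ∧ (F ∧ T)))
  step 2: (¬((T ∧ F) ∧ T) ∧ ¬¬F) ∨ ¬(¬(T ∨ F) ∧ ((F ∨ F) ∧ (F ∧ T)))
  step 3: ((¬(T ∧ F) ∨ ¬T) ∧ ¬¬F) ∨ ¬(¬(T ∨ F) ∧ ((F ∨ F) ∧ (F ∧ T)))
  step 4: (((¬T ∨ ¬F) ∨ ¬T) ∧ ¬¬F) ∨ ¬(¬(T ∨ F) ∧ ((F ∨ F) ∧ (F ∧ T)))
  step 5: (((F ∨ ¬F) ∨ ¬T) ∧ ¬¬F) ∨ ¬(¬(T ∨ F) ∧ ((F ∨ F) ∧ (F ∧ T)))
  step 6: ((¬F ∨ ¬T) ∧ ¬¬F) ∨ ¬(¬(T ∨ F) ∧ ((F ∨ F) ∧ (F ∧ T)))
  step 7: ((T ∨ ¬T) ∧ ¬¬F) ∨ ¬(¬(T ∨ F) ∧ ((F ∨ F) ∧ (F ∧ T)))
  step 8: (T ∧ ¬¬F) ∨ ¬(¬(T ∨ F) ∧ ((F ∨ F) ∧ (F ∧ T)))
  step 9: ¬¬F ∨ ¬(¬(T ∨ F) ∧ ((F ∨ F) ∧ (F ∧ T)))
  step 10: F ∨ ¬(¬(T ∨ F) ∧ ((F ∨ F) ∧ (F ∧ T)))
  step 11: ¬(¬(T ∨ F) ∧ ((F ∨ F) ∧ (F ∧ T)))
  step 12: ¬¬(T ∨ F) ∨ ¬((F ∨ F) ∧ (F ∧ T))
  step 13: (T ∨ F) ∨ ¬((F ∨ F) ∧ (F ∧ T))
  step 14: T ∨ ¬((F ∨ F) ∧ (F ∧ T))
  step 15: T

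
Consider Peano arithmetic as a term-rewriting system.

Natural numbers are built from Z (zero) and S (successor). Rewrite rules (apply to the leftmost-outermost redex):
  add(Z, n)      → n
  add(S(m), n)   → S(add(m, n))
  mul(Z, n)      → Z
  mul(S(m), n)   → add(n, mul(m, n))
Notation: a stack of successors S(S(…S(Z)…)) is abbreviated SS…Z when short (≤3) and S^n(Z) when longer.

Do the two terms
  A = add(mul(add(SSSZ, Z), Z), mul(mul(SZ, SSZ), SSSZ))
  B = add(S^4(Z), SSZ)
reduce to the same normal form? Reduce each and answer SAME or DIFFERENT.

Answer: SAME — A ⇓ S^6(Z), B ⇓ S^6(Z)

Derivation:
Term A:
  start: add(mul(add(SSSZ, Z), Z), mul(mul(SZ, SSZ), SSSZ))
  step 1: add(mul(S(add(SSZ, Z)), Z), mul(mul(SZ, SSZ), SSSZ))
  step 2: add(add(Z, mul(add(SSZ, Z), Z)), mul(mul(SZ, SSZ), SSSZ))
  step 3: add(mul(add(SSZ, Z), Z), mul(mul(SZ, SSZ), SSSZ))
  step 4: add(mul(S(add(SZ, Z)), Z), mul(mul(SZ, SSZ), SSSZ))
  step 5: add(add(Z, mul(add(SZ, Z), Z)), mul(mul(SZ, SSZ), SSSZ))
  step 6: add(mul(add(SZ, Z), Z), mul(mul(SZ, SSZ), SSSZ))
  step 7: add(mul(S(add(Z, Z)), Z), mul(mul(SZ, SSZ), SSSZ))
  step 8: add(add(Z, mul(add(Z, Z), Z)), mul(mul(SZ, SSZ), SSSZ))
  step 9: add(mul(add(Z, Z), Z), mul(mul(SZ, SSZ), SSSZ))
  step 10: add(mul(Z, Z), mul(mul(SZ, SSZ), SSSZ))
  step 11: add(Z, mul(mul(SZ, SSZ), SSSZ))
  step 12: mul(mul(SZ, SSZ), SSSZ)
  step 13: mul(add(SSZ, mul(Z, SSZ)), SSSZ)
  step 14: mul(S(add(SZ, mul(Z, SSZ))), SSSZ)
  step 15: add(SSSZ, mul(add(SZ, mul(Z, SSZ)), SSSZ))
  step 16: S(add(SSZ, mul(add(SZ, mul(Z, SSZ)), SSSZ)))
  step 17: S(S(add(SZ, mul(add(SZ, mul(Z, SSZ)), SSSZ))))
  step 18: S(S(S(add(Z, mul(add(SZ, mul(Z, SSZ)), SSSZ)))))
  step 19: S(S(S(mul(add(SZ, mul(Z, SSZ)), SSSZ))))
  step 20: S(S(S(mul(S(add(Z, mul(Z, SSZ))), SSSZ))))
  step 21: S(S(S(add(SSSZ, mul(add(Z, mul(Z, SSZ)), SSSZ)))))
  step 22: S(S(S(S(add(SSZ, mul(add(Z, mul(Z, SSZ)), SSSZ))))))
  step 23: S(S(S(S(S(add(SZ, mul(add(Z, mul(Z, SSZ)), SSSZ)))))))
  step 24: S(S(S(S(S(S(add(Z, mul(add(Z, mul(Z, SSZ)), SSSZ))))))))
  step 25: S(S(S(S(S(S(mul(add(Z, mul(Z, SSZ)), SSSZ)))))))
  step 26: S(S(S(S(S(S(mul(mul(Z, SSZ), SSSZ)))))))
  step 27: S(S(S(S(S(S(mul(Z, SSSZ)))))))
  step 28: S^6(Z)

Term B:
  start: add(S^4(Z), SSZ)
  step 1: S(add(SSSZ, SSZ))
  step 2: S(S(add(SSZ, SSZ)))
  step 3: S(S(S(add(SZ, SSZ))))
  step 4: S(S(S(S(add(Z, SSZ)))))
  step 5: S^6(Z)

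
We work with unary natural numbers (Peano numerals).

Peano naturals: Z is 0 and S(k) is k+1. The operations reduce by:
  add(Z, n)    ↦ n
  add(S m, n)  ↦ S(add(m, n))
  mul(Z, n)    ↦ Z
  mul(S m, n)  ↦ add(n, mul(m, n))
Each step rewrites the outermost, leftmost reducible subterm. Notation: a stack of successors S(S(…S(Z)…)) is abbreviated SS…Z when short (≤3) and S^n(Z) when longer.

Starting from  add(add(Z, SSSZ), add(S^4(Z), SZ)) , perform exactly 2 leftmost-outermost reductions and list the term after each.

  start: add(add(Z, SSSZ), add(S^4(Z), SZ))
  [1] add(SSSZ, add(S^4(Z), SZ))
  [2] S(add(SSZ, add(S^4(Z), SZ)))

Answer: after 2 steps: S(add(SSZ, add(S^4(Z), SZ)))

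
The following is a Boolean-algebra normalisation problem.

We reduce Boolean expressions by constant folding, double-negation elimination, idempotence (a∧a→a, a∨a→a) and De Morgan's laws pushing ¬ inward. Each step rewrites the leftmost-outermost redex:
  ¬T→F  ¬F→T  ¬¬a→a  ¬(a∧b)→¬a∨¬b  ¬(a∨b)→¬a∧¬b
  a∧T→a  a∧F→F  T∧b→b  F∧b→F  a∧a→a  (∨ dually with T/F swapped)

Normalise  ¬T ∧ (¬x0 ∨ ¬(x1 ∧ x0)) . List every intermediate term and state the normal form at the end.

Answer: normal form = F  (in 2 steps)

Reduction:
  start: ¬T ∧ (¬x0 ∨ ¬(x1 ∧ x0))
  →1  F ∧ (¬x0 ∨ ¬(x1 ∧ x0))
  →2  F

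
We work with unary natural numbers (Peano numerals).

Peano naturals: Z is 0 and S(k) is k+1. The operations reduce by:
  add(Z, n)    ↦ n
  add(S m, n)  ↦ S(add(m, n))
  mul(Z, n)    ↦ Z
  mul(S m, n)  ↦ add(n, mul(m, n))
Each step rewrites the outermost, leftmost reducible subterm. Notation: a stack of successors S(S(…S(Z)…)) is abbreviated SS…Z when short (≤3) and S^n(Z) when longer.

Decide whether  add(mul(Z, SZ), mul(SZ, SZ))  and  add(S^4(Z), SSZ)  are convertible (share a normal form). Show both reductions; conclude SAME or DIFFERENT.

Term A:
  start: add(mul(Z, SZ), mul(SZ, SZ))
  step 1: add(Z, mul(SZ, SZ))
  step 2: mul(SZ, SZ)
  step 3: add(SZ, mul(Z, SZ))
  step 4: S(add(Z, mul(Z, SZ)))
  step 5: S(mul(Z, SZ))
  step 6: SZ

Term B:
  start: add(S^4(Z), SSZ)
  step 1: S(add(SSSZ, SSZ))
  step 2: S(S(add(SSZ, SSZ)))
  step 3: S(S(S(add(SZ, SSZ))))
  step 4: S(S(S(S(add(Z, SSZ)))))
  step 5: S^6(Z)

Answer: DIFFERENT — A ⇓ SZ, B ⇓ S^6(Z)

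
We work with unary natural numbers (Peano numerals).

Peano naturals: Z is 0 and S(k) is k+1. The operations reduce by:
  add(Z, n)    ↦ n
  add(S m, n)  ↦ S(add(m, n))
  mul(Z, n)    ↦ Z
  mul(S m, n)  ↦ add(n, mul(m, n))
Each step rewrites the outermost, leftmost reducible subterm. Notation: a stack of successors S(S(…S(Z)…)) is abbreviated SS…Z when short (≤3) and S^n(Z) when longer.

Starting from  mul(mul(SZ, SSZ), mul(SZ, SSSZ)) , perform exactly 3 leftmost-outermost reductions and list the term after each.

Answer: after 3 steps: add(mul(SZ, SSSZ), mul(add(SZ, mul(Z, SSZ)), mul(SZ, SSSZ)))

Derivation:
  start: mul(mul(SZ, SSZ), mul(SZ, SSSZ))
  [1] mul(add(SSZ, mul(Z, SSZ)), mul(SZ, SSSZ))
  [2] mul(S(add(SZ, mul(Z, SSZ))), mul(SZ, SSSZ))
  [3] add(mul(SZ, SSSZ), mul(add(SZ, mul(Z, SSZ)), mul(SZ, SSSZ)))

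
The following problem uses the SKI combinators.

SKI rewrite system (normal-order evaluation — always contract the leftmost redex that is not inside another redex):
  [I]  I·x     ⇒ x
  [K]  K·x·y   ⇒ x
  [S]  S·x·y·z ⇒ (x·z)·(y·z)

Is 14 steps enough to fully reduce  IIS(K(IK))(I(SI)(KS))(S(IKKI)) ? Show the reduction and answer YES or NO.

Answer: YES — reaches normal form K(SKS) in 11 ≤ 14 steps

Working:
  start: IIS(K(IK))(I(SI)(KS))(S(IKKI))
  step 1: IS(K(IK))(I(SI)(KS))(S(IKKI))
  step 2: S(K(IK))(I(SI)(KS))(S(IKKI))
  step 3: K(IK)(S(IKKI))(I(SI)(KS)(S(IKKI)))
  step 4: IK(I(SI)(KS)(S(IKKI)))
  step 5: K(I(SI)(KS)(S(IKKI)))
  step 6: K(SI(KS)(S(IKKI)))
  step 7: K(I(S(IKKI))(KS(S(IKKI))))
  step 8: K(S(IKKI)(KS(S(IKKI))))
  step 9: K(S(KKI)(KS(S(IKKI))))
  step 10: K(SK(KS(S(IKKI))))
  step 11: K(SKS)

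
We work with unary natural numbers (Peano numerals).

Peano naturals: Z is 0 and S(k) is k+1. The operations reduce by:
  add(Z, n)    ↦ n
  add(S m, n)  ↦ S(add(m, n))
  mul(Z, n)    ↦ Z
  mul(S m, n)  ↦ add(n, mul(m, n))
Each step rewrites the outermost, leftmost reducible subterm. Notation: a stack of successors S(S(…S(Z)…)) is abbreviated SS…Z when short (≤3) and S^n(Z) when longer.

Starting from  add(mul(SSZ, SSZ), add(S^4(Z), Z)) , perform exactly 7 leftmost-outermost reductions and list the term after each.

  start: add(mul(SSZ, SSZ), add(S^4(Z), Z))
  →1  add(add(SSZ, mul(SZ, SSZ)), add(S^4(Z), Z))
  →2  add(S(add(SZ, mul(SZ, SSZ))), add(S^4(Z), Z))
  →3  S(add(add(SZ, mul(SZ, SSZ)), add(S^4(Z), Z)))
  →4  S(add(S(add(Z, mul(SZ, SSZ))), add(S^4(Z), Z)))
  →5  S(S(add(add(Z, mul(SZ, SSZ)), add(S^4(Z), Z))))
  →6  S(S(add(mul(SZ, SSZ), add(S^4(Z), Z))))
  →7  S(S(add(add(SSZ, mul(Z, SSZ)), add(S^4(Z), Z))))

Answer: after 7 steps: S(S(add(add(SSZ, mul(Z, SSZ)), add(S^4(Z), Z))))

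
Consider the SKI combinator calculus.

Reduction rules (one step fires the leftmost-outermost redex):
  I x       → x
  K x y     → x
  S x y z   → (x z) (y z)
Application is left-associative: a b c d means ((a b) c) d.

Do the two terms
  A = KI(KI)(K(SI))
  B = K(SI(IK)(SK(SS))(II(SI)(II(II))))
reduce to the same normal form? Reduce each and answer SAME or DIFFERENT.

Answer: DIFFERENT — A ⇓ K(SI), B ⇓ K(SK(SS))

Working:
Term A:
  start: KI(KI)(K(SI))
  step 1: I(K(SI))
  step 2: K(SI)

Term B:
  start: K(SI(IK)(SK(SS))(II(SI)(II(II))))
  step 1: K(I(SK(SS))(IK(SK(SS)))(II(SI)(II(II))))
  step 2: K(SK(SS)(IK(SK(SS)))(II(SI)(II(II))))
  step 3: K(K(IK(SK(SS)))(SS(IK(SK(SS))))(II(SI)(II(II))))
  step 4: K(IK(SK(SS))(II(SI)(II(II))))
  step 5: K(K(SK(SS))(II(SI)(II(II))))
  step 6: K(SK(SS))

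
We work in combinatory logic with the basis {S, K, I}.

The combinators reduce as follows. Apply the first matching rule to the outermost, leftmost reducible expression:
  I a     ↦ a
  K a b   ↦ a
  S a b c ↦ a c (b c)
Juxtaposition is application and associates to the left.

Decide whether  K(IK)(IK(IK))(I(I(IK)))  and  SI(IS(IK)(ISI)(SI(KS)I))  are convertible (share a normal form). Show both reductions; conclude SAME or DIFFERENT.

Answer: DIFFERENT — A ⇓ KK, B ⇓ SIS

Reduction:
Term A:
  start: K(IK)(IK(IK))(I(I(IK)))
  step 1: IK(I(I(IK)))
  step 2: K(I(I(IK)))
  step 3: K(I(IK))
  step 4: K(IK)
  step 5: KK

Term B:
  start: SI(IS(IK)(ISI)(SI(KS)I))
  step 1: SI(S(IK)(ISI)(SI(KS)I))
  step 2: SI(IK(SI(KS)I)(ISI(SI(KS)I)))
  step 3: SI(K(SI(KS)I)(ISI(SI(KS)I)))
  step 4: SI(SI(KS)I)
  step 5: SI(II(KSI))
  step 6: SI(I(KSI))
  step 7: SI(KSI)
  step 8: SIS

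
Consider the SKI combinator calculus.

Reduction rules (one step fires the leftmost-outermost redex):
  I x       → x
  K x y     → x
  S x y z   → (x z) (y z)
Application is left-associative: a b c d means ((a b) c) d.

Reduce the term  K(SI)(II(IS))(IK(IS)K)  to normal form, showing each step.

Answer: normal form = SIS  (in 4 steps)

Derivation:
  start: K(SI)(II(IS))(IK(IS)K)
  →1  SI(IK(IS)K)
  →2  SI(K(IS)K)
  →3  SI(IS)
  →4  SIS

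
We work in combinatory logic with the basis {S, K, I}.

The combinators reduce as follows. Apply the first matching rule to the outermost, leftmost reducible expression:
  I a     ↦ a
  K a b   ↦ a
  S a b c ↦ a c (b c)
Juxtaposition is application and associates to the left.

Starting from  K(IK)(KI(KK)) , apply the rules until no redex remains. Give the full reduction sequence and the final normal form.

Answer: normal form = K  (in 2 steps)

Derivation:
  start: K(IK)(KI(KK))
  [1] IK
  [2] K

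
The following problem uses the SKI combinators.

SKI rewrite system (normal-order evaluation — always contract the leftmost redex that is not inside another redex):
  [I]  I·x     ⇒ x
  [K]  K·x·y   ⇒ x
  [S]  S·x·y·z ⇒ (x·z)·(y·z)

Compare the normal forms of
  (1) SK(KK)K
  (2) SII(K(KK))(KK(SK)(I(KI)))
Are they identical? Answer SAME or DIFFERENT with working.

Term A:
  start: SK(KK)K
  [1] KK(KKK)
  [2] K

Term B:
  start: SII(K(KK))(KK(SK)(I(KI)))
  [1] I(K(KK))(I(K(KK)))(KK(SK)(I(KI)))
  [2] K(KK)(I(K(KK)))(KK(SK)(I(KI)))
  [3] KK(KK(SK)(I(KI)))
  [4] K

Answer: SAME — A ⇓ K, B ⇓ K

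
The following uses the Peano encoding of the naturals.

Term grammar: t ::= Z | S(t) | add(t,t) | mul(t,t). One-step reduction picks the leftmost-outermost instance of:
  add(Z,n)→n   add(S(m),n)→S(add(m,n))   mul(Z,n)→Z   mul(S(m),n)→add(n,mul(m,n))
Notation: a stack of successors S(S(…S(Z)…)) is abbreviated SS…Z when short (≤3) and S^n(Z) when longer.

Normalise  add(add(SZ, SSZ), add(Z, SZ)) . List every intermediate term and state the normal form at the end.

  start: add(add(SZ, SSZ), add(Z, SZ))
  [1] add(S(add(Z, SSZ)), add(Z, SZ))
  [2] S(add(add(Z, SSZ), add(Z, SZ)))
  [3] S(add(SSZ, add(Z, SZ)))
  [4] S(S(add(SZ, add(Z, SZ))))
  [5] S(S(S(add(Z, add(Z, SZ)))))
  [6] S(S(S(add(Z, SZ))))
  [7] S^4(Z)

Answer: normal form = S^4(Z)  (in 7 steps)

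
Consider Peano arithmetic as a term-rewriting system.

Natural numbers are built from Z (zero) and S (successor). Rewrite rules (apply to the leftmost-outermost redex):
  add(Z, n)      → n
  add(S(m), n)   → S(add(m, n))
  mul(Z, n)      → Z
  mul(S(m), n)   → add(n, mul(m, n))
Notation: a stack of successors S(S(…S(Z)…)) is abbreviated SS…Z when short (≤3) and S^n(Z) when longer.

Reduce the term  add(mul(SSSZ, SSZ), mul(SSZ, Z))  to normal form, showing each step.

  start: add(mul(SSSZ, SSZ), mul(SSZ, Z))
  [1] add(add(SSZ, mul(SSZ, SSZ)), mul(SSZ, Z))
  [2] add(S(add(SZ, mul(SSZ, SSZ))), mul(SSZ, Z))
  [3] S(add(add(SZ, mul(SSZ, SSZ)), mul(SSZ, Z)))
  [4] S(add(S(add(Z, mul(SSZ, SSZ))), mul(SSZ, Z)))
  [5] S(S(add(add(Z, mul(SSZ, SSZ)), mul(SSZ, Z))))
  [6] S(S(add(mul(SSZ, SSZ), mul(SSZ, Z))))
  [7] S(S(add(add(SSZ, mul(SZ, SSZ)), mul(SSZ, Z))))
  [8] S(S(add(S(add(SZ, mul(SZ, SSZ))), mul(SSZ, Z))))
  [9] S(S(S(add(add(SZ, mul(SZ, SSZ)), mul(SSZ, Z)))))
  [10] S(S(S(add(S(add(Z, mul(SZ, SSZ))), mul(SSZ, Z)))))
  [11] S(S(S(S(add(add(Z, mul(SZ, SSZ)), mul(SSZ, Z))))))
  [12] S(S(S(S(add(mul(SZ, SSZ), mul(SSZ, Z))))))
  [13] S(S(S(S(add(add(SSZ, mul(Z, SSZ)), mul(SSZ, Z))))))
  [14] S(S(S(S(add(S(add(SZ, mul(Z, SSZ))), mul(SSZ, Z))))))
  [15] S(S(S(S(S(add(add(SZ, mul(Z, SSZ)), mul(SSZ, Z)))))))
  [16] S(S(S(S(S(add(S(add(Z, mul(Z, SSZ))), mul(SSZ, Z)))))))
  [17] S(S(S(S(S(S(add(add(Z, mul(Z, SSZ)), mul(SSZ, Z))))))))
  [18] S(S(S(S(S(S(add(mul(Z, SSZ), mul(SSZ, Z))))))))
  [19] S(S(S(S(S(S(add(Z, mul(SSZ, Z))))))))
  [20] S(S(S(S(S(S(mul(SSZ, Z)))))))
  [21] S(S(S(S(S(S(add(Z, mul(SZ, Z))))))))
  [22] S(S(S(S(S(S(mul(SZ, Z)))))))
  [23] S(S(S(S(S(S(add(Z, mul(Z, Z))))))))
  [24] S(S(S(S(S(S(mul(Z, Z)))))))
  [25] S^6(Z)

Answer: normal form = S^6(Z)  (in 25 steps)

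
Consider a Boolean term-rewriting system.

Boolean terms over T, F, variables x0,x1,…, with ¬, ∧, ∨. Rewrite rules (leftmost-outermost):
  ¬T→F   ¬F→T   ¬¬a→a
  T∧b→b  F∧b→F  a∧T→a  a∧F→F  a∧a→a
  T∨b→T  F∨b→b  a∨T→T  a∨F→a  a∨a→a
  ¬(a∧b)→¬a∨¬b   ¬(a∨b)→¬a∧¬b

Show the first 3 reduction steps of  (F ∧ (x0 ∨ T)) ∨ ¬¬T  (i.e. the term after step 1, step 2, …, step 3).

Answer: after 3 steps: T

Working:
  start: (F ∧ (x0 ∨ T)) ∨ ¬¬T
  [1] F ∨ ¬¬T
  [2] ¬¬T
  [3] T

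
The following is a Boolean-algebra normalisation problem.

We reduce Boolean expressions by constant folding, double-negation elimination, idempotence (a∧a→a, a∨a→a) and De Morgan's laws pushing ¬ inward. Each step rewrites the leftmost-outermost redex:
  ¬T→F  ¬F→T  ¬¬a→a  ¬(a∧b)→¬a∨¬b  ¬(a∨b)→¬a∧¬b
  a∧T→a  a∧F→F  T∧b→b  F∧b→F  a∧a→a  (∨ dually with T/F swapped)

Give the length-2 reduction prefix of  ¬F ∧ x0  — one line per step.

Answer: after 2 steps: x0

Working:
  start: ¬F ∧ x0
  [1] T ∧ x0
  [2] x0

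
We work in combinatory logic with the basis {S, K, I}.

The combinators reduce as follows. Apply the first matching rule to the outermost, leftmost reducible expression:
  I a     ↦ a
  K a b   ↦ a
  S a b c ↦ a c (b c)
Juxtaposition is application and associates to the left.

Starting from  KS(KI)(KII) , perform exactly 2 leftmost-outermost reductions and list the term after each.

  start: KS(KI)(KII)
  step 1: S(KII)
  step 2: SI

Answer: after 2 steps: SI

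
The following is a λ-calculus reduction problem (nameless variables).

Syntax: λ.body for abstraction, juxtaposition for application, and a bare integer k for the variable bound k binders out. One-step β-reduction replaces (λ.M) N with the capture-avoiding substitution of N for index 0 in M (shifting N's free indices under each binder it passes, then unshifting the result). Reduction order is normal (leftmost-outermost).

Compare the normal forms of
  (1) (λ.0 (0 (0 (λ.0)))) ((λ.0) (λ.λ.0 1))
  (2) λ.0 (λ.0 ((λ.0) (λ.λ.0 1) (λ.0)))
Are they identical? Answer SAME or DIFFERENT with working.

Term A:
  start: (λ.0 (0 (0 (λ.0)))) ((λ.0) (λ.λ.0 1))
  →1  (λ.0) (λ.λ.0 1) ((λ.0) (λ.λ.0 1) ((λ.0) (λ.λ.0 1) (λ.0)))
  →2  (λ.λ.0 1) ((λ.0) (λ.λ.0 1) ((λ.0) (λ.λ.0 1) (λ.0)))
  →3  λ.0 ((λ.0) (λ.λ.0 1) ((λ.0) (λ.λ.0 1) (λ.0)))
  →4  λ.0 ((λ.λ.0 1) ((λ.0) (λ.λ.0 1) (λ.0)))
  →5  λ.0 (λ.0 ((λ.0) (λ.λ.0 1) (λ.0)))
  →6  λ.0 (λ.0 ((λ.λ.0 1) (λ.0)))
  →7  λ.0 (λ.0 (λ.0 (λ.0)))

Term B:
  start: λ.0 (λ.0 ((λ.0) (λ.λ.0 1) (λ.0)))
  →1  λ.0 (λ.0 ((λ.λ.0 1) (λ.0)))
  →2  λ.0 (λ.0 (λ.0 (λ.0)))

Answer: SAME — A ⇓ λ.0 (λ.0 (λ.0 (λ.0))), B ⇓ λ.0 (λ.0 (λ.0 (λ.0)))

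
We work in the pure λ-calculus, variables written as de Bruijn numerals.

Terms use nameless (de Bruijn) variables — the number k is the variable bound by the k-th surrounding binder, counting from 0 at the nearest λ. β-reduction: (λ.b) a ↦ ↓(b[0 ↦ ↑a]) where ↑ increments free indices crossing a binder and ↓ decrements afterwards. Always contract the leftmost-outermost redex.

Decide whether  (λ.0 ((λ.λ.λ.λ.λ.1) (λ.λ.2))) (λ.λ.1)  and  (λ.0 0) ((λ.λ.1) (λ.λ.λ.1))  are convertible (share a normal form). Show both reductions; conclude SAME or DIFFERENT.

Term A:
  start: (λ.0 ((λ.λ.λ.λ.λ.1) (λ.λ.2))) (λ.λ.1)
  [1] (λ.λ.1) ((λ.λ.λ.λ.λ.1) (λ.λ.λ.λ.1))
  [2] λ.(λ.λ.λ.λ.λ.1) (λ.λ.λ.λ.1)
  [3] λ.λ.λ.λ.λ.1

Term B:
  start: (λ.0 0) ((λ.λ.1) (λ.λ.λ.1))
  [1] (λ.λ.1) (λ.λ.λ.1) ((λ.λ.1) (λ.λ.λ.1))
  [2] (λ.λ.λ.λ.1) ((λ.λ.1) (λ.λ.λ.1))
  [3] λ.λ.λ.1

Answer: DIFFERENT — A ⇓ λ.λ.λ.λ.λ.1, B ⇓ λ.λ.λ.1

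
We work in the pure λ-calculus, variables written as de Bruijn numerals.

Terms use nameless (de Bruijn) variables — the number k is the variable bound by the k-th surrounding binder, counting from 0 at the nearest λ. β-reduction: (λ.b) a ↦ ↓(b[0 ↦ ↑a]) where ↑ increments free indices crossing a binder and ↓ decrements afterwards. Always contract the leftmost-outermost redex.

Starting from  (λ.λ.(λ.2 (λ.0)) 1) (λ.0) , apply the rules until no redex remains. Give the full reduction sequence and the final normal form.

  start: (λ.λ.(λ.2 (λ.0)) 1) (λ.0)
  [1] λ.(λ.(λ.0) (λ.0)) (λ.0)
  [2] λ.(λ.0) (λ.0)
  [3] λ.λ.0

Answer: normal form = λ.λ.0  (in 3 steps)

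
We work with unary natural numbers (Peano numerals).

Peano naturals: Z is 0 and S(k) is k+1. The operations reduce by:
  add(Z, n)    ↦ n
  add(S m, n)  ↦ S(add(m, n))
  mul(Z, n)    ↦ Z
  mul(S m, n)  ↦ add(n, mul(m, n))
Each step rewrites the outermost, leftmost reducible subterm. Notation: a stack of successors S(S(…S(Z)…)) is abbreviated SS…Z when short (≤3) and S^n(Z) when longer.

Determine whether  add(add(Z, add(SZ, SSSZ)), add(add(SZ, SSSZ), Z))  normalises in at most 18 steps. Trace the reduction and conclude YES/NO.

  start: add(add(Z, add(SZ, SSSZ)), add(add(SZ, SSSZ), Z))
  step 1: add(add(SZ, SSSZ), add(add(SZ, SSSZ), Z))
  step 2: add(S(add(Z, SSSZ)), add(add(SZ, SSSZ), Z))
  step 3: S(add(add(Z, SSSZ), add(add(SZ, SSSZ), Z)))
  step 4: S(add(SSSZ, add(add(SZ, SSSZ), Z)))
  step 5: S(S(add(SSZ, add(add(SZ, SSSZ), Z))))
  step 6: S(S(S(add(SZ, add(add(SZ, SSSZ), Z)))))
  step 7: S(S(S(S(add(Z, add(add(SZ, SSSZ), Z))))))
  step 8: S(S(S(S(add(add(SZ, SSSZ), Z)))))
  step 9: S(S(S(S(add(S(add(Z, SSSZ)), Z)))))
  step 10: S(S(S(S(S(add(add(Z, SSSZ), Z))))))
  step 11: S(S(S(S(S(add(SSSZ, Z))))))
  step 12: S(S(S(S(S(S(add(SSZ, Z)))))))
  step 13: S(S(S(S(S(S(S(add(SZ, Z))))))))
  step 14: S(S(S(S(S(S(S(S(add(Z, Z)))))))))
  step 15: S^8(Z)

Answer: YES — reaches normal form S^8(Z) in 15 ≤ 18 steps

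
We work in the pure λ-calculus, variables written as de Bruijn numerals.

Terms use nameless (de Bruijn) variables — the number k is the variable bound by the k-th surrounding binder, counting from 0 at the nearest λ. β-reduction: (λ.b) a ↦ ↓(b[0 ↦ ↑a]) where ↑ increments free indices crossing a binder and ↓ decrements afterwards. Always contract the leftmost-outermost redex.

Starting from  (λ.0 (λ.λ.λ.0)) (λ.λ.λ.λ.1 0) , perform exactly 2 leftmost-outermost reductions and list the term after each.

Answer: after 2 steps: λ.λ.λ.1 0

Working:
  start: (λ.0 (λ.λ.λ.0)) (λ.λ.λ.λ.1 0)
  [1] (λ.λ.λ.λ.1 0) (λ.λ.λ.0)
  [2] λ.λ.λ.1 0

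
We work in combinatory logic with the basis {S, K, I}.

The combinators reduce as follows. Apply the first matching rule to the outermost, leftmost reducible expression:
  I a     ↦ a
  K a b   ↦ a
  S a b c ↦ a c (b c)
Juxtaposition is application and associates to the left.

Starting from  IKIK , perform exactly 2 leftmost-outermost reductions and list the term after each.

  start: IKIK
  [1] KIK
  [2] I

Answer: after 2 steps: I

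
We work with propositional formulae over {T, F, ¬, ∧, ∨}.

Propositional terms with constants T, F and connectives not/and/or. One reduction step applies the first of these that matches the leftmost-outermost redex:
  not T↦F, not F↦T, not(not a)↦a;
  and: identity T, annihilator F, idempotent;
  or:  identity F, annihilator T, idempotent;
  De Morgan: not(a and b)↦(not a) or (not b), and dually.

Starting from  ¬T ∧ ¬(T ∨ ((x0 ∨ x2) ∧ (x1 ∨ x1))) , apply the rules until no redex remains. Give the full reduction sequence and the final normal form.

Answer: normal form = F  (in 2 steps)

Working:
  start: ¬T ∧ ¬(T ∨ ((x0 ∨ x2) ∧ (x1 ∨ x1)))
  [1] F ∧ ¬(T ∨ ((x0 ∨ x2) ∧ (x1 ∨ x1)))
  [2] F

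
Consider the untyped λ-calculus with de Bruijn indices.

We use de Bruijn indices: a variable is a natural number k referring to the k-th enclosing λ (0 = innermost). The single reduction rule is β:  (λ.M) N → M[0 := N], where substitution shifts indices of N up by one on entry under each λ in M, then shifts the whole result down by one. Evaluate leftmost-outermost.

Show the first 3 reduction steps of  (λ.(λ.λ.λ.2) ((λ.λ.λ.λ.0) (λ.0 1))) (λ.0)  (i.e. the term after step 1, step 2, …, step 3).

  start: (λ.(λ.λ.λ.2) ((λ.λ.λ.λ.0) (λ.0 1))) (λ.0)
  [1] (λ.λ.λ.2) ((λ.λ.λ.λ.0) (λ.0 (λ.0)))
  [2] λ.λ.(λ.λ.λ.λ.0) (λ.0 (λ.0))
  [3] λ.λ.λ.λ.λ.0

Answer: after 3 steps: λ.λ.λ.λ.λ.0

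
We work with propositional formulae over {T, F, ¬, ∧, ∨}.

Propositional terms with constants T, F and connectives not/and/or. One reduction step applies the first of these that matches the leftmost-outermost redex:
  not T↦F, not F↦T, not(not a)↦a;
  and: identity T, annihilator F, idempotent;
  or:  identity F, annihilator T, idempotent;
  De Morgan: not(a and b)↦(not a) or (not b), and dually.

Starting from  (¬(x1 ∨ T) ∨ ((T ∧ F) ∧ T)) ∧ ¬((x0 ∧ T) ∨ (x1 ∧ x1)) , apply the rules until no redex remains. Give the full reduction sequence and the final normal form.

Answer: normal form = F  (in 7 steps)

Reduction:
  start: (¬(x1 ∨ T) ∨ ((T ∧ F) ∧ T)) ∧ ¬((x0 ∧ T) ∨ (x1 ∧ x1))
  step 1: ((¬x1 ∧ ¬T) ∨ ((T ∧ F) ∧ T)) ∧ ¬((x0 ∧ T) ∨ (x1 ∧ x1))
  step 2: ((¬x1 ∧ F) ∨ ((T ∧ F) ∧ T)) ∧ ¬((x0 ∧ T) ∨ (x1 ∧ x1))
  step 3: (F ∨ ((T ∧ F) ∧ T)) ∧ ¬((x0 ∧ T) ∨ (x1 ∧ x1))
  step 4: ((T ∧ F) ∧ T) ∧ ¬((x0 ∧ T) ∨ (x1 ∧ x1))
  step 5: (T ∧ F) ∧ ¬((x0 ∧ T) ∨ (x1 ∧ x1))
  step 6: F ∧ ¬((x0 ∧ T) ∨ (x1 ∧ x1))
  step 7: F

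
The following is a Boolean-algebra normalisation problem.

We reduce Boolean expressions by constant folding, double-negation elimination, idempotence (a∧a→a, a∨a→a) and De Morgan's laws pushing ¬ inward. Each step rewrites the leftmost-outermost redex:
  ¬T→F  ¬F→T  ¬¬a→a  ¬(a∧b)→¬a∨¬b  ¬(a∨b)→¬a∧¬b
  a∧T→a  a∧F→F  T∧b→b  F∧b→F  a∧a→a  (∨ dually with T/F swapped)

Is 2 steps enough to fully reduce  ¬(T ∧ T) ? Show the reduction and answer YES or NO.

  start: ¬(T ∧ T)
  →1  ¬T ∨ ¬T
  →2  ¬T

Answer: NO — after 2 steps the term is ¬T, not yet normal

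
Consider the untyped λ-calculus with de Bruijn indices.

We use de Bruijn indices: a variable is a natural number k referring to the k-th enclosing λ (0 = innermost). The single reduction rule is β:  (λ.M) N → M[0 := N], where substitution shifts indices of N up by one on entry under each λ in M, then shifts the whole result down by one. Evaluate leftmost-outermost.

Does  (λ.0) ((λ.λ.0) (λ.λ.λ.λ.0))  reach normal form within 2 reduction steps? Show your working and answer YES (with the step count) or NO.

Answer: YES — reaches normal form λ.0 in 2 ≤ 2 steps

Derivation:
  start: (λ.0) ((λ.λ.0) (λ.λ.λ.λ.0))
  step 1: (λ.λ.0) (λ.λ.λ.λ.0)
  step 2: λ.0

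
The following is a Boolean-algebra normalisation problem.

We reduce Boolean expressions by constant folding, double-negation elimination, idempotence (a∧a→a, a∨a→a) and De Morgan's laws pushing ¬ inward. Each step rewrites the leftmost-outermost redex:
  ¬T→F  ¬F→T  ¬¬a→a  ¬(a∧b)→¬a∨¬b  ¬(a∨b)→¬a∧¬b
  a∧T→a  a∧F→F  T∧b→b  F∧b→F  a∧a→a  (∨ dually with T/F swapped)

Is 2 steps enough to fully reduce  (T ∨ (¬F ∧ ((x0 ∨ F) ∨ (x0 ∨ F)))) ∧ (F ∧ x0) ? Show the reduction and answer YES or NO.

Answer: NO — after 2 steps the term is F ∧ x0, not yet normal

Working:
  start: (T ∨ (¬F ∧ ((x0 ∨ F) ∨ (x0 ∨ F)))) ∧ (F ∧ x0)
  step 1: T ∧ (F ∧ x0)
  step 2: F ∧ x0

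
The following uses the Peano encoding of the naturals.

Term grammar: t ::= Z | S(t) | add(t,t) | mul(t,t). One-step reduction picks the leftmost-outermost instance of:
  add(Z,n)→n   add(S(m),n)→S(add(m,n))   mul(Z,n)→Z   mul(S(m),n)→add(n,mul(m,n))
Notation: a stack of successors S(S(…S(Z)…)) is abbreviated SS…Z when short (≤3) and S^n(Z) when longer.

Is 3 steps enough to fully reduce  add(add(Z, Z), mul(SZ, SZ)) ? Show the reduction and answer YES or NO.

Answer: NO — after 3 steps the term is add(SZ, mul(Z, SZ)), not yet normal

Working:
  start: add(add(Z, Z), mul(SZ, SZ))
  [1] add(Z, mul(SZ, SZ))
  [2] mul(SZ, SZ)
  [3] add(SZ, mul(Z, SZ))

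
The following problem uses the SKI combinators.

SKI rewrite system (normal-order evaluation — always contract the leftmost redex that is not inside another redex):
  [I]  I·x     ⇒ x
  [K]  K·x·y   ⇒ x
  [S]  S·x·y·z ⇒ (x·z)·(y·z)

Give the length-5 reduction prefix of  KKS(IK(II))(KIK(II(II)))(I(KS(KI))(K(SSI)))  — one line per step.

Answer: after 5 steps: I

Reduction:
  start: KKS(IK(II))(KIK(II(II)))(I(KS(KI))(K(SSI)))
  step 1: K(IK(II))(KIK(II(II)))(I(KS(KI))(K(SSI)))
  step 2: IK(II)(I(KS(KI))(K(SSI)))
  step 3: K(II)(I(KS(KI))(K(SSI)))
  step 4: II
  step 5: I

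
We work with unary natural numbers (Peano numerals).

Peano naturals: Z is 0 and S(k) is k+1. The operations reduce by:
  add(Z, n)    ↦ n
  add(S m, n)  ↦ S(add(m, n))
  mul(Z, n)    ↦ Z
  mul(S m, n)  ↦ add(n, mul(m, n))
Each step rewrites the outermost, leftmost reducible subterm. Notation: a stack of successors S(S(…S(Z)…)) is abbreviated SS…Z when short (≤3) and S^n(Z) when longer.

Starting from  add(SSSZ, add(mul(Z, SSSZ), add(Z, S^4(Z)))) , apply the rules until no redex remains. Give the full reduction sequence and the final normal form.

  start: add(SSSZ, add(mul(Z, SSSZ), add(Z, S^4(Z))))
  step 1: S(add(SSZ, add(mul(Z, SSSZ), add(Z, S^4(Z)))))
  step 2: S(S(add(SZ, add(mul(Z, SSSZ), add(Z, S^4(Z))))))
  step 3: S(S(S(add(Z, add(mul(Z, SSSZ), add(Z, S^4(Z)))))))
  step 4: S(S(S(add(mul(Z, SSSZ), add(Z, S^4(Z))))))
  step 5: S(S(S(add(Z, add(Z, S^4(Z))))))
  step 6: S(S(S(add(Z, S^4(Z)))))
  step 7: S^7(Z)

Answer: normal form = S^7(Z)  (in 7 steps)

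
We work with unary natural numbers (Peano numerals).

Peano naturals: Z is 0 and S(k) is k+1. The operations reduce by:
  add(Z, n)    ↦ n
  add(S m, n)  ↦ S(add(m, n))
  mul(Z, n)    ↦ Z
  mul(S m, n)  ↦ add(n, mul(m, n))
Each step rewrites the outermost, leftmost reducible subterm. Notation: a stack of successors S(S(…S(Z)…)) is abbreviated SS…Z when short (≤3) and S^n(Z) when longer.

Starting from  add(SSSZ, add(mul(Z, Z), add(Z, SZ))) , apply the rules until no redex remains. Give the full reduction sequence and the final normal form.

  start: add(SSSZ, add(mul(Z, Z), add(Z, SZ)))
  →1  S(add(SSZ, add(mul(Z, Z), add(Z, SZ))))
  →2  S(S(add(SZ, add(mul(Z, Z), add(Z, SZ)))))
  →3  S(S(S(add(Z, add(mul(Z, Z), add(Z, SZ))))))
  →4  S(S(S(add(mul(Z, Z), add(Z, SZ)))))
  →5  S(S(S(add(Z, add(Z, SZ)))))
  →6  S(S(S(add(Z, SZ))))
  →7  S^4(Z)

Answer: normal form = S^4(Z)  (in 7 steps)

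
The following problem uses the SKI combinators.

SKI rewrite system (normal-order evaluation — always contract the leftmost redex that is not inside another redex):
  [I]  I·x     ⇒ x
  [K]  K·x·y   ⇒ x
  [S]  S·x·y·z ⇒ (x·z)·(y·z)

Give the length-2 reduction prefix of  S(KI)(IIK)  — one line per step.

  start: S(KI)(IIK)
  [1] S(KI)(IK)
  [2] S(KI)K

Answer: after 2 steps: S(KI)K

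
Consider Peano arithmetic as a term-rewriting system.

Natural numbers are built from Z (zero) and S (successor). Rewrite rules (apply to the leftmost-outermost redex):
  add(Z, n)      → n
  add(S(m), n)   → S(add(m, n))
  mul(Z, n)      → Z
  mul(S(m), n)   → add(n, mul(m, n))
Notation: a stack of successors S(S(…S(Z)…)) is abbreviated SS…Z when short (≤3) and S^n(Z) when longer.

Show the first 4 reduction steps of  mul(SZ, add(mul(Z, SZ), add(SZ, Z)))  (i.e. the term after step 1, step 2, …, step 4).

  start: mul(SZ, add(mul(Z, SZ), add(SZ, Z)))
  step 1: add(add(mul(Z, SZ), add(SZ, Z)), mul(Z, add(mul(Z, SZ), add(SZ, Z))))
  step 2: add(add(Z, add(SZ, Z)), mul(Z, add(mul(Z, SZ), add(SZ, Z))))
  step 3: add(add(SZ, Z), mul(Z, add(mul(Z, SZ), add(SZ, Z))))
  step 4: add(S(add(Z, Z)), mul(Z, add(mul(Z, SZ), add(SZ, Z))))

Answer: after 4 steps: add(S(add(Z, Z)), mul(Z, add(mul(Z, SZ), add(SZ, Z))))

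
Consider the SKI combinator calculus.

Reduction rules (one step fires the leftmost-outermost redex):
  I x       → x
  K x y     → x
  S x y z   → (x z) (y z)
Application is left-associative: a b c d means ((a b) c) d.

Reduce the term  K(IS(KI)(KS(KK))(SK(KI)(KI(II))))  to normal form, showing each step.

  start: K(IS(KI)(KS(KK))(SK(KI)(KI(II))))
  →1  K(S(KI)(KS(KK))(SK(KI)(KI(II))))
  →2  K(KI(SK(KI)(KI(II)))(KS(KK)(SK(KI)(KI(II)))))
  →3  K(I(KS(KK)(SK(KI)(KI(II)))))
  →4  K(KS(KK)(SK(KI)(KI(II))))
  →5  K(S(SK(KI)(KI(II))))
  →6  K(S(K(KI(II))(KI(KI(II)))))
  →7  K(S(KI(II)))
  →8  K(SI)

Answer: normal form = K(SI)  (in 8 steps)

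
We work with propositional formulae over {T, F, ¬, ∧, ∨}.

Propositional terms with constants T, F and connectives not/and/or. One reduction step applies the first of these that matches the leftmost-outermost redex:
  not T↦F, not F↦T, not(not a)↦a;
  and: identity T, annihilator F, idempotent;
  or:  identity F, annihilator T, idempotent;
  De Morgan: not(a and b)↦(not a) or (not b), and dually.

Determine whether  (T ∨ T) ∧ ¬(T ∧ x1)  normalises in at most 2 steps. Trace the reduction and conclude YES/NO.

Answer: NO — after 2 steps the term is ¬(T ∧ x1), not yet normal

Reduction:
  start: (T ∨ T) ∧ ¬(T ∧ x1)
  →1  T ∧ ¬(T ∧ x1)
  →2  ¬(T ∧ x1)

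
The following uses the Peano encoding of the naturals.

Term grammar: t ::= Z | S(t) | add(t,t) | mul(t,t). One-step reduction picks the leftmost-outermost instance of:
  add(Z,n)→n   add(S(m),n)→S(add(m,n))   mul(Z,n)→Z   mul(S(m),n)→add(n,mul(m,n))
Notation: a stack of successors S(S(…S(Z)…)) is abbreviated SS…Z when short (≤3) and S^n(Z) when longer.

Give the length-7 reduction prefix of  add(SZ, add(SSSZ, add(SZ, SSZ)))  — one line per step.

  start: add(SZ, add(SSSZ, add(SZ, SSZ)))
  step 1: S(add(Z, add(SSSZ, add(SZ, SSZ))))
  step 2: S(add(SSSZ, add(SZ, SSZ)))
  step 3: S(S(add(SSZ, add(SZ, SSZ))))
  step 4: S(S(S(add(SZ, add(SZ, SSZ)))))
  step 5: S(S(S(S(add(Z, add(SZ, SSZ))))))
  step 6: S(S(S(S(add(SZ, SSZ)))))
  step 7: S(S(S(S(S(add(Z, SSZ))))))

Answer: after 7 steps: S(S(S(S(S(add(Z, SSZ))))))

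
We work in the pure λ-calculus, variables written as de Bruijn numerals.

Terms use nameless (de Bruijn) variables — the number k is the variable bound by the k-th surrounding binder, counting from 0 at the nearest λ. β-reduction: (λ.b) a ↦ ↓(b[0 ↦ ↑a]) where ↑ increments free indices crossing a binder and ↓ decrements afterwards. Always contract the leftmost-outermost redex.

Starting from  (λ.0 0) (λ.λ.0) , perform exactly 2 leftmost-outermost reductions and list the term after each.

Answer: after 2 steps: λ.0

Reduction:
  start: (λ.0 0) (λ.λ.0)
  step 1: (λ.λ.0) (λ.λ.0)
  step 2: λ.0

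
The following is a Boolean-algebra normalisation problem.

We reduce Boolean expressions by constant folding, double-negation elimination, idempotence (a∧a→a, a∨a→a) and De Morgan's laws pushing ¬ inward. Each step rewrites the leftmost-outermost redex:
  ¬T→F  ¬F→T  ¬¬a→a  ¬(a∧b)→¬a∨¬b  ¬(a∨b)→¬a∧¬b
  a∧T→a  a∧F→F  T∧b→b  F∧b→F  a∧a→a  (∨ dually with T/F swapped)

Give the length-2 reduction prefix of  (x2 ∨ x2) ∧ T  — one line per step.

  start: (x2 ∨ x2) ∧ T
  →1  x2 ∨ x2
  →2  x2

Answer: after 2 steps: x2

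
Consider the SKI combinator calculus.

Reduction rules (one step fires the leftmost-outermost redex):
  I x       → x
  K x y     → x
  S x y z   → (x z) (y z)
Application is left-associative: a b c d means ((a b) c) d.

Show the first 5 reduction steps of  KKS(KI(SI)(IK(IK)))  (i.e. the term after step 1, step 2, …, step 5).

Answer: after 5 steps: K(KK)

Reduction:
  start: KKS(KI(SI)(IK(IK)))
  →1  K(KI(SI)(IK(IK)))
  →2  K(I(IK(IK)))
  →3  K(IK(IK))
  →4  K(K(IK))
  →5  K(KK)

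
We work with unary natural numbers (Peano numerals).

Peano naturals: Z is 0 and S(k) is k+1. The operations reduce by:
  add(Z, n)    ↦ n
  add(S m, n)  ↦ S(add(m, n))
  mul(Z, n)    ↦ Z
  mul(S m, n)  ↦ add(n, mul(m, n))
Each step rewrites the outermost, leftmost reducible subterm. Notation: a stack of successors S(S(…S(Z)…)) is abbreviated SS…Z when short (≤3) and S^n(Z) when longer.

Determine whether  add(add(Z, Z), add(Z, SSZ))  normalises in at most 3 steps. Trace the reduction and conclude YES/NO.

  start: add(add(Z, Z), add(Z, SSZ))
  step 1: add(Z, add(Z, SSZ))
  step 2: add(Z, SSZ)
  step 3: SSZ

Answer: YES — reaches normal form SSZ in 3 ≤ 3 steps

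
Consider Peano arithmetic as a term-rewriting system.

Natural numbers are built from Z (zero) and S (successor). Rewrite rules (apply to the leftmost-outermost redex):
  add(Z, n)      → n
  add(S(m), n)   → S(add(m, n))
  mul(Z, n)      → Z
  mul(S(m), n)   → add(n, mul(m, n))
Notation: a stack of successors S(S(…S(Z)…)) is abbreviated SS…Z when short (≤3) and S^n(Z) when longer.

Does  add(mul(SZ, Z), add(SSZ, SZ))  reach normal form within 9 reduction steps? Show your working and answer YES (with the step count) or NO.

Answer: YES — reaches normal form SSSZ in 7 ≤ 9 steps

Working:
  start: add(mul(SZ, Z), add(SSZ, SZ))
  [1] add(add(Z, mul(Z, Z)), add(SSZ, SZ))
  [2] add(mul(Z, Z), add(SSZ, SZ))
  [3] add(Z, add(SSZ, SZ))
  [4] add(SSZ, SZ)
  [5] S(add(SZ, SZ))
  [6] S(S(add(Z, SZ)))
  [7] SSSZ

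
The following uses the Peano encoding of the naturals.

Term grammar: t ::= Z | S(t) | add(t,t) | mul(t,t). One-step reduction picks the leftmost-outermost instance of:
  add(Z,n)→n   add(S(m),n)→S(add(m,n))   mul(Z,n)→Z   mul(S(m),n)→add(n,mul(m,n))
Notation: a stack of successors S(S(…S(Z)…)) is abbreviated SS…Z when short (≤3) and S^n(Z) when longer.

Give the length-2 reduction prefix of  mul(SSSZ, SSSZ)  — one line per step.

  start: mul(SSSZ, SSSZ)
  [1] add(SSSZ, mul(SSZ, SSSZ))
  [2] S(add(SSZ, mul(SSZ, SSSZ)))

Answer: after 2 steps: S(add(SSZ, mul(SSZ, SSSZ)))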